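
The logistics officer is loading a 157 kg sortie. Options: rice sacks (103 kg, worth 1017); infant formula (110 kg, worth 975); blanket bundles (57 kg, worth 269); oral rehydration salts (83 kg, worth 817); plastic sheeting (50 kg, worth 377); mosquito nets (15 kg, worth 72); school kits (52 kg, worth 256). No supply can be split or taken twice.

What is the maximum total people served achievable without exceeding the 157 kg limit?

1394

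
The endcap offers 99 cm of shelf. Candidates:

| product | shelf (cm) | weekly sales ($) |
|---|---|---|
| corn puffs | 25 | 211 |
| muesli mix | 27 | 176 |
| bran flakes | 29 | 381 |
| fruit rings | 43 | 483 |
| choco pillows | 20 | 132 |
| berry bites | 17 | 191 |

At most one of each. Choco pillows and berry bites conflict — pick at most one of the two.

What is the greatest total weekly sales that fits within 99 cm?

1075

Greedy by ratio would take bran flakes + fruit rings + berry bites: 89 cm used, total 1055.
The 17 cm tied up in berry bites is better spent on corn puffs — total rises to 1075 (97 cm).
The closest alternative, bran flakes + fruit rings + berry bites, reaches only 1055.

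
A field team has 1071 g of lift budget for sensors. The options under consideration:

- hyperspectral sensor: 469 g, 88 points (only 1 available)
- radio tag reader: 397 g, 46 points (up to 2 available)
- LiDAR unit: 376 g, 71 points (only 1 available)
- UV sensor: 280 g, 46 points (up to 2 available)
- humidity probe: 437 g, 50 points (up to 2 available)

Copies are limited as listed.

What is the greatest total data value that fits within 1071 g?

180

Greedy by ratio would take hyperspectral sensor + LiDAR unit: 845 g used, total 159.
Replace LiDAR unit with 2×UV sensor: the trade gains 21 net, giving 180 at 1029 g.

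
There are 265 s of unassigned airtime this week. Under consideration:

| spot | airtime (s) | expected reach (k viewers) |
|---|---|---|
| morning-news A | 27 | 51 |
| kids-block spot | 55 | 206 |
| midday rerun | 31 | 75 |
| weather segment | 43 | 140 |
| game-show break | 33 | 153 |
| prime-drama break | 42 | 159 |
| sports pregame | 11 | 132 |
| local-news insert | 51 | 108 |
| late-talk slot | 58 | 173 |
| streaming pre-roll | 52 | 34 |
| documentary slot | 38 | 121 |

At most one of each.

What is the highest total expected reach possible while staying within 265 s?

995

Greedy by ratio would take kids-block spot + midday rerun + weather segment + game-show break + prime-drama break + sports pregame + documentary slot: 253 s used, total 986.
The 74 s tied up in midday rerun and weather segment is better spent on morning-news A + late-talk slot — total rises to 995 (264 s).
Runner-up kids-block spot + midday rerun + weather segment + game-show break + prime-drama break + sports pregame + documentary slot tops out at 986.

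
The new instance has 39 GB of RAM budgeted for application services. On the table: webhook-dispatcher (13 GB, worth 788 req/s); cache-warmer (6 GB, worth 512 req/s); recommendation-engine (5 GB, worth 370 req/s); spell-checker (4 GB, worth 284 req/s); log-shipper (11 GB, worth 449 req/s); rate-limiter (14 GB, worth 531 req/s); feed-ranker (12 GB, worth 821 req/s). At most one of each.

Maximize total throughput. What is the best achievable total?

2491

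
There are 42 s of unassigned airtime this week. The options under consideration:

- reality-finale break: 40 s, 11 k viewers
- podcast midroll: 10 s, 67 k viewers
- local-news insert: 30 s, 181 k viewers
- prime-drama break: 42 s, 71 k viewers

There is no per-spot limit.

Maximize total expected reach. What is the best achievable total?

268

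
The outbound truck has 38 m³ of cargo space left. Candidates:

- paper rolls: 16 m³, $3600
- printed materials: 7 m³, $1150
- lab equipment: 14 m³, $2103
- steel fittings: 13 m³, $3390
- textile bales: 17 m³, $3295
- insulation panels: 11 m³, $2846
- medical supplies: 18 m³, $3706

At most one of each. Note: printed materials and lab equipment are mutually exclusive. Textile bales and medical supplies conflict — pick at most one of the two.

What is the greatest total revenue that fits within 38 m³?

8339

Filling by ratio: printed materials + steel fittings + insulation panels for 7386, with 7 m³ left unused.
Replace printed materials with lab equipment: the trade gains 953 net, giving 8339 at 38 m³.
An exhaustive check of the 128 subsets confirms 8339.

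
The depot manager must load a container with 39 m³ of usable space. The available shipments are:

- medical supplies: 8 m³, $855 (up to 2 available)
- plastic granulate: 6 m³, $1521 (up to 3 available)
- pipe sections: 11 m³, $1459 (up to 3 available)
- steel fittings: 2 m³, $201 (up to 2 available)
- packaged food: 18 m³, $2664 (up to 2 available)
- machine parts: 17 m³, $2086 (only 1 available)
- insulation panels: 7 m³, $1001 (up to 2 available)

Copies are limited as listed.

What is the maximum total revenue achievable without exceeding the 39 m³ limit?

Taking 3×plastic granulate + steel fittings + packaged food: 38 m³ used, 7428 in revenue.
That's the maximum — no swap from here does better than 7428.

7428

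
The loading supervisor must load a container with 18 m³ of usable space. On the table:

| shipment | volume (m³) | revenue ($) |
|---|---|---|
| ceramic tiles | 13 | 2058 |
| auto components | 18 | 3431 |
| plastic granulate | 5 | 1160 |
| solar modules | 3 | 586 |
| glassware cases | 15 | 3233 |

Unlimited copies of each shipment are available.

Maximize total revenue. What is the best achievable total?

Taking 3×plastic granulate + solar modules: 18 m³ used, 4066 in revenue.

4066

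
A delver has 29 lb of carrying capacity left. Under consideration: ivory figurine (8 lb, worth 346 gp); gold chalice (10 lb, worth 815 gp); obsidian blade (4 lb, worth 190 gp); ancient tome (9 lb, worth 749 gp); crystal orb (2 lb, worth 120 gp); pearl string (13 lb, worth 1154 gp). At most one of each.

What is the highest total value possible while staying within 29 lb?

2279

The ratio heuristic lands on obsidian blade + ancient tome + crystal orb + pearl string (2213) but leaves 1 lb idle.
Dropping ancient tome frees 9 lb; slotting in gold chalice (10 lb) lifts the total to 2279 at 29 lb.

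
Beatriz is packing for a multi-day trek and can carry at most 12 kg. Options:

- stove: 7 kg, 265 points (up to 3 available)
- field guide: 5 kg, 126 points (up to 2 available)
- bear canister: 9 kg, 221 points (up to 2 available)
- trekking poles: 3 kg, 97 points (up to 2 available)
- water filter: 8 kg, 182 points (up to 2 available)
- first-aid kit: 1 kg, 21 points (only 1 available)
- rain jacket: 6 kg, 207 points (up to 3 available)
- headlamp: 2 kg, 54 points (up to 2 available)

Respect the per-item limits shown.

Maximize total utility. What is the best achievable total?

Density check — stove 37.86, rain jacket 34.50, trekking poles 32.33 are the best per kg.
Best packing: stove + trekking poles + headlamp — 12 kg, 416 total.
No other feasible combination exceeds 416.

416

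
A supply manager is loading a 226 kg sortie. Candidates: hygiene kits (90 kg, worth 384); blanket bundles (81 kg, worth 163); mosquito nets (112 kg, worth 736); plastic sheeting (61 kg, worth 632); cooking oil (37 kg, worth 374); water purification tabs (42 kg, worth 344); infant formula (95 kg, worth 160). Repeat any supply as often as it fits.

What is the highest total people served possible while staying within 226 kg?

2270

Density check — plastic sheeting 10.36, cooking oil 10.11, water purification tabs 8.19, mosquito nets 6.57 are the best per kg.
3×plastic sheeting + cooking oil uses 220 of the 226 kg and totals 2270.
That's the maximum — no swap from here does better than 2270.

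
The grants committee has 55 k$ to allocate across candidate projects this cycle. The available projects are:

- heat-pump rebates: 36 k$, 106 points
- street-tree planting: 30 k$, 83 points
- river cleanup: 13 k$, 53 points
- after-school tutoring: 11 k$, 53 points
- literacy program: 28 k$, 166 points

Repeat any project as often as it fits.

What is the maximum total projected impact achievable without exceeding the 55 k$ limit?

Ranking by ratio (projected impact/k$): literacy program 5.93, after-school tutoring 4.82, river cleanup 4.08, heat-pump rebates 2.94.
Best packing: 2×river cleanup + literacy program — 54 k$, 272 total.
No other feasible combination exceeds 272.

272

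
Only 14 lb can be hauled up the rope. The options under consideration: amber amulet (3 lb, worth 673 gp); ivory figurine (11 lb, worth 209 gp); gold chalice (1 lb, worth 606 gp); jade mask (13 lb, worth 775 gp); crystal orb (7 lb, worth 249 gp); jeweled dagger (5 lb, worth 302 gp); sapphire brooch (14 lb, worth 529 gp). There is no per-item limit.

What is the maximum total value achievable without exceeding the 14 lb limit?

8484

The ratio ordering already packs tightly: 14×gold chalice, 14 lb, 8484.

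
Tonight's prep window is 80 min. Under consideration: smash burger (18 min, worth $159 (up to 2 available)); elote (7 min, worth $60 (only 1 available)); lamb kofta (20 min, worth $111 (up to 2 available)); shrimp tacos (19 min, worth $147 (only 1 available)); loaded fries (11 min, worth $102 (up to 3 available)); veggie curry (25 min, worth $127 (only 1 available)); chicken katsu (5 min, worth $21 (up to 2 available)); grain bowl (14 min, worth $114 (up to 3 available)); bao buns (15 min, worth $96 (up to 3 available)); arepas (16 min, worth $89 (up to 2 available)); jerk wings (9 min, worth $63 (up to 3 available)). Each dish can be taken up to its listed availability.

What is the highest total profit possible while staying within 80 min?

Taking the top-ratio dishes first gives 2×smash burger + elote + 3×loaded fries for 684 (76 min).
Replace loaded fries with grain bowl: the trade gains 12 net, giving 696 at 79 min.

696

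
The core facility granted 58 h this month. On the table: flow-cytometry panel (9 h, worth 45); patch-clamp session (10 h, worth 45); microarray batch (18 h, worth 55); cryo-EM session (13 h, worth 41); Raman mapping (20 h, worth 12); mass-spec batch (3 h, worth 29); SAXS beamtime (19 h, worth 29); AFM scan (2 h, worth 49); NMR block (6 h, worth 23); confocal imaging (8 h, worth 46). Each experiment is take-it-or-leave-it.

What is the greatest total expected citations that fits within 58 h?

292

By expected citations per h: AFM scan 24.50, mass-spec batch 9.67, confocal imaging 5.75, flow-cytometry panel 5.00 lead.
Greedy by ratio would take flow-cytometry panel + patch-clamp session + cryo-EM session + mass-spec batch + AFM scan + NMR block + confocal imaging: 51 h used, total 278.
The 13 h tied up in cryo-EM session is better spent on microarray batch — total rises to 292 (56 h).
Next best is flow-cytometry panel + patch-clamp session + cryo-EM session + mass-spec batch + AFM scan + NMR block + confocal imaging at 278 (51 h) — short by 14.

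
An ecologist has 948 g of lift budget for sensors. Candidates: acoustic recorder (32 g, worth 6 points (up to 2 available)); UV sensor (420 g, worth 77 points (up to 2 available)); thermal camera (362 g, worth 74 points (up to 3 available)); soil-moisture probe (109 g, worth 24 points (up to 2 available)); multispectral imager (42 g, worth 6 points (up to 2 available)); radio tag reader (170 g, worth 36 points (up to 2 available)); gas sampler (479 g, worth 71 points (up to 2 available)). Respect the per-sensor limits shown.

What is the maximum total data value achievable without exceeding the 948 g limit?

196

A density-first pass picks thermal camera + 2×soil-moisture probe + 2×radio tag reader — 194 at 920 g.
The 340 g tied up in 2×radio tag reader is better spent on thermal camera — total rises to 196 (942 g).
The spare 6 g is too small for any remaining sensor, and no exchange beats 196.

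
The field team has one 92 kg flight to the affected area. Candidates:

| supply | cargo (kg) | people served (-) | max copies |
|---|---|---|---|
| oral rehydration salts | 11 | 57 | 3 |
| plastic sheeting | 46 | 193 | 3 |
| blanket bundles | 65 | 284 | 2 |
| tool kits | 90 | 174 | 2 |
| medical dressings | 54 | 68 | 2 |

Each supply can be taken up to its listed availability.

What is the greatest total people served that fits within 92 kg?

398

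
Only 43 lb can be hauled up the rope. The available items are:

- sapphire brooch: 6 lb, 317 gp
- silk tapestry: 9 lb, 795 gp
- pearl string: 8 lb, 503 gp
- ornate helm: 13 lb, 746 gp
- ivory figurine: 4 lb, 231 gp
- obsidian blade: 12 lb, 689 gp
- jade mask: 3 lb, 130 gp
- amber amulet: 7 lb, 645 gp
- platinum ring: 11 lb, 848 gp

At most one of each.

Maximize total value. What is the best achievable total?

3208

A density-first pass picks silk tapestry + pearl string + ivory figurine + jade mask + amber amulet + platinum ring — 3152 at 42 lb.
Replace pearl string and jade mask with obsidian blade: the trade gains 56 net, giving 3208 at 43 lb.
Next best is silk tapestry + ornate helm + jade mask + amber amulet + platinum ring at 3164 (43 lb) — short by 44.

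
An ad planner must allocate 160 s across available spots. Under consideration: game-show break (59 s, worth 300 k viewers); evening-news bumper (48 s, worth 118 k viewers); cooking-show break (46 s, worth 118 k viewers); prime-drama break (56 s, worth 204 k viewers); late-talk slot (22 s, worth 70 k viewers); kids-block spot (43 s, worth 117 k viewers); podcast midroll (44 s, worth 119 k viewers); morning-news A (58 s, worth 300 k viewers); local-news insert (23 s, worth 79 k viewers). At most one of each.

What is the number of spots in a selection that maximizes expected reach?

3

The maximum expected reach within 160 s is 717.
One optimal bundle: game-show break + kids-block spot + morning-news A (160 s).
All optima have 3 spots.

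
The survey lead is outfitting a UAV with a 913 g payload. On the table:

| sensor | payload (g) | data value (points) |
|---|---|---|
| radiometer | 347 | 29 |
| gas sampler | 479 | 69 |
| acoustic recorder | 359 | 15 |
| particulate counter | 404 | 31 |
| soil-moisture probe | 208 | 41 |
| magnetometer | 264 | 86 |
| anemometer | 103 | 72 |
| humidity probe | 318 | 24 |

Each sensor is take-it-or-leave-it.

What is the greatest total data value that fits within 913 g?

Greedy by ratio would take soil-moisture probe + magnetometer + anemometer + humidity probe: 893 g used, total 223.
The 526 g tied up in soil-moisture probe and humidity probe is better spent on gas sampler — total rises to 227 (846 g).
Next best is soil-moisture probe + magnetometer + anemometer + humidity probe at 223 (893 g) — short by 4.

227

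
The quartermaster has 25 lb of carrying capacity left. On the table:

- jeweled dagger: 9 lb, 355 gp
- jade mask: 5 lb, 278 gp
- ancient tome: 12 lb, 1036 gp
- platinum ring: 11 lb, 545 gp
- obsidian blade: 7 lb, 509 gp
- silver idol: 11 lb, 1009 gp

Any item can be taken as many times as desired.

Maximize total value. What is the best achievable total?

Greedy by ratio would take 2×silver idol: 22 lb used, total 2018.
The 22 lb tied up in 2×silver idol is better spent on 2×ancient tome — total rises to 2072 (24 lb).

2072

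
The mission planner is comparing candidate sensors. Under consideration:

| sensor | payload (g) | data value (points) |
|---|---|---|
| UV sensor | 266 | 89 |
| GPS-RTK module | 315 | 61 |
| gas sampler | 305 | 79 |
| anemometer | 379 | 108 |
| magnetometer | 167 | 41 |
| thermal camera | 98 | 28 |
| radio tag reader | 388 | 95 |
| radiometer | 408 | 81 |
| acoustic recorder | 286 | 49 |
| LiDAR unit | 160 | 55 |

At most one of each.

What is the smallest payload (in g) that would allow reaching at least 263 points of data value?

Look for the lowest-payload combination reaching 263.
Taking UV sensor + gas sampler + magnetometer + LiDAR unit gives 264 (≥ 263) for 898 g.
Any bundle with less than 898 g falls short of 263.

898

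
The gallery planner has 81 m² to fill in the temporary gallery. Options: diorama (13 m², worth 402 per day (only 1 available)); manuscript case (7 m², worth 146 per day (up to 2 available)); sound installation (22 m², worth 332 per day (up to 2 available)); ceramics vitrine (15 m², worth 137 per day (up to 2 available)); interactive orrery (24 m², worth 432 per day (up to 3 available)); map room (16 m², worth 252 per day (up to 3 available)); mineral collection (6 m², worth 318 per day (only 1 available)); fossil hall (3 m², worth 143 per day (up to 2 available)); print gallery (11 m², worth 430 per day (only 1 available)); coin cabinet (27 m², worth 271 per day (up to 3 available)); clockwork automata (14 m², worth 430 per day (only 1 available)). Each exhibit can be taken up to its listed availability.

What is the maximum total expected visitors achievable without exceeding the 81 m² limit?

2444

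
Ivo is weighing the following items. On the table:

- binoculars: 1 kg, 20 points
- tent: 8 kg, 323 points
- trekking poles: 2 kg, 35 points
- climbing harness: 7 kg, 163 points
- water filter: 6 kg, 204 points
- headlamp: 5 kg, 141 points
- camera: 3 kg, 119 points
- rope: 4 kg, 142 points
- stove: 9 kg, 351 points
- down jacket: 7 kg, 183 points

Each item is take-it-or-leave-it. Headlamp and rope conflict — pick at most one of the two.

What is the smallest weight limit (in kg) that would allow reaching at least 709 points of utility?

19

Minimise kg subject to total utility ≥ 709.
Taking tent + trekking poles + stove gives 709 (≥ 709) for 19 kg.
Below 19 kg the best achievable stays under 709.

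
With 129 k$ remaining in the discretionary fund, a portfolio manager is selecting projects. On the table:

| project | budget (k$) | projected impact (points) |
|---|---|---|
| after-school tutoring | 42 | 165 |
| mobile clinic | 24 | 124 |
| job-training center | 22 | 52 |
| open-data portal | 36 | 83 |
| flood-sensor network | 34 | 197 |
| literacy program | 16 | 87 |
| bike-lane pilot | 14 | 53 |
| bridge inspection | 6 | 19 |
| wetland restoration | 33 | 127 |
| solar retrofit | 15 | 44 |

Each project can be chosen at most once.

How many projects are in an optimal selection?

6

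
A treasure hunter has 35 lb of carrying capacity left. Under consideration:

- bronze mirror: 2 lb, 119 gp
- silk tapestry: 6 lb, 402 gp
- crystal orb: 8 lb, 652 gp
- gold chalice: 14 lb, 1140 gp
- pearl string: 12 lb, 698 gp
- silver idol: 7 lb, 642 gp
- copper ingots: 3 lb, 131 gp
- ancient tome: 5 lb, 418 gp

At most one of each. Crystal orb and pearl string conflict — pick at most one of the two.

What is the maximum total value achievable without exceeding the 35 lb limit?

Best packing: crystal orb + gold chalice + silver idol + ancient tome — 34 lb, 2852 total.
No other feasible combination exceeds 2852.

2852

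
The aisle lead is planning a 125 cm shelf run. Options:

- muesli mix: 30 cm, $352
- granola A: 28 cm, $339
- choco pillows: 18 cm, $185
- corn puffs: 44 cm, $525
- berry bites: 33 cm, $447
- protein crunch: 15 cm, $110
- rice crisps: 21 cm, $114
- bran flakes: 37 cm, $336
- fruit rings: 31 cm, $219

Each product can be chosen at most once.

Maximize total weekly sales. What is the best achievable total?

Greedy by ratio would take granola A + choco pillows + corn puffs + berry bites: 123 cm used, total 1496.
Replace granola A with muesli mix: the trade gains 13 net, giving 1509 at 125 cm.
Next best is granola A + choco pillows + corn puffs + berry bites at 1496 (123 cm) — short by 13.

1509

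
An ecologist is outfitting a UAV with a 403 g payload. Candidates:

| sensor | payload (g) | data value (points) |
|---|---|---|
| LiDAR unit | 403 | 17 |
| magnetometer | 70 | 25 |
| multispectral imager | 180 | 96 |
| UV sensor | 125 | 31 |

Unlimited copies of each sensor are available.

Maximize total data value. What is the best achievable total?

By data value per g: multispectral imager 0.53, magnetometer 0.36, UV sensor 0.25 lead.
Best packing: 2×multispectral imager — 360 g, 192 total.
No other feasible combination exceeds 192.

192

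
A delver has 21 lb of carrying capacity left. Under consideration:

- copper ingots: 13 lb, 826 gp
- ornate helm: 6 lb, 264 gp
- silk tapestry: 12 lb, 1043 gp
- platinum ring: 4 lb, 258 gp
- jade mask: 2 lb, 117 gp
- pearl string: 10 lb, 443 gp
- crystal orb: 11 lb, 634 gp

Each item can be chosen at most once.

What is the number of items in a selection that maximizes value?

3

Best achievable value is 1424.
One optimal bundle: ornate helm + silk tapestry + jade mask (20 lb).
Every optimal selection uses 3 items.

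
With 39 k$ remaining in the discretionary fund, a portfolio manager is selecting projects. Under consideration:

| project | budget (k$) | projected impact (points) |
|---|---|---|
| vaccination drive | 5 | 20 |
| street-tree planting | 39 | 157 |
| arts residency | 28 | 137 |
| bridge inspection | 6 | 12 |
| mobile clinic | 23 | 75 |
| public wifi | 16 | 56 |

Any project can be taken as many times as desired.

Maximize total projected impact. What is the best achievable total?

177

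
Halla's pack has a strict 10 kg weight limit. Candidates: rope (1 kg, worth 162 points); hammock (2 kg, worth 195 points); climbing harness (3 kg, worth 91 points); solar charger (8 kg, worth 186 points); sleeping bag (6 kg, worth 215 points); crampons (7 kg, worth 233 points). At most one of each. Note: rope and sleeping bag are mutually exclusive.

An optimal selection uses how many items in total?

3

Optimal total is 590.
For example rope + hammock + crampons achieves it, using 10 kg.
Any selection reaching 590 contains exactly 3 items.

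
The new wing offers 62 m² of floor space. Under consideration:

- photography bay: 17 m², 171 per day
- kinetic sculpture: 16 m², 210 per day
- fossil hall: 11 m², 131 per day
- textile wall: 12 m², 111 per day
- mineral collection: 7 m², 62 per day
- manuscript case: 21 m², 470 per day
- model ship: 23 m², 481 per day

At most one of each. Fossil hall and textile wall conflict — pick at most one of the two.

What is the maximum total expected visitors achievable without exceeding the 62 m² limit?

Best packing: kinetic sculpture + manuscript case + model ship — 60 m², 1161 total.

1161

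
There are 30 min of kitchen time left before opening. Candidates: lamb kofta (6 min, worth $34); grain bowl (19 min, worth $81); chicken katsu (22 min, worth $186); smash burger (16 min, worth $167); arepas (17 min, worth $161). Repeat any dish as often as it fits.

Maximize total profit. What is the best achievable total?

235

The ratio ordering already packs tightly: 2×lamb kofta + smash burger, 28 min, 235.
That's the maximum — no swap from here does better than 235.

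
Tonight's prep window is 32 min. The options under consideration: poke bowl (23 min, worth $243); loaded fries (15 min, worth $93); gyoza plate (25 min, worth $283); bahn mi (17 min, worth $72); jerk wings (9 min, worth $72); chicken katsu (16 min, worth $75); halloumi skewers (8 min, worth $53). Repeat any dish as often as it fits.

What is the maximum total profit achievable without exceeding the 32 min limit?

Filling by ratio: gyoza plate for 283, with 7 min left unused.
Replace gyoza plate with poke bowl + jerk wings: the trade gains 32 net, giving 315 at 32 min.
Nothing else within 32 min beats 315.

315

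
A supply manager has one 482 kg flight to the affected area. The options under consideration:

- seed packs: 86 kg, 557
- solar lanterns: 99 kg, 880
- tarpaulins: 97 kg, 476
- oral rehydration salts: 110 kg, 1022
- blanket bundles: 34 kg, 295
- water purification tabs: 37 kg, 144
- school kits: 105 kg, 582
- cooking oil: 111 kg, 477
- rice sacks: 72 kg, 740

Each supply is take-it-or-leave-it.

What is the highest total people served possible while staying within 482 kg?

3781

Ranking by ratio (people served/kg): rice sacks 10.28, oral rehydration salts 9.29, solar lanterns 8.89.
Taking the top-ratio supplies first gives seed packs + solar lanterns + oral rehydration salts + blanket bundles + water purification tabs + rice sacks for 3638 (438 kg).
The 71 kg tied up in blanket bundles and water purification tabs is better spent on school kits — total rises to 3781 (472 kg).
Every other selection either busts 482 kg or fails to beat 3781.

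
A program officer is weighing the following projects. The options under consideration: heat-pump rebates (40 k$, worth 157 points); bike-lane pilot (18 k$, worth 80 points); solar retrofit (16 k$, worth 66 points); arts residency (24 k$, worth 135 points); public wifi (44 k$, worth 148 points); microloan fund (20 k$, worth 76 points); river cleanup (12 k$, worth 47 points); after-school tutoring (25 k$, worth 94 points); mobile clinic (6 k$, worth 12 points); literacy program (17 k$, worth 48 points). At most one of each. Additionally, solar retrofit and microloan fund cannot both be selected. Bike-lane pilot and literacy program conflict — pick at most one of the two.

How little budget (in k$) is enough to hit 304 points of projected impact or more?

Minimise k$ subject to total projected impact ≥ 304.
bike-lane pilot + arts residency + after-school tutoring: 309 projected impact at 67 k$.
No combination under 67 k$ hits 304.

67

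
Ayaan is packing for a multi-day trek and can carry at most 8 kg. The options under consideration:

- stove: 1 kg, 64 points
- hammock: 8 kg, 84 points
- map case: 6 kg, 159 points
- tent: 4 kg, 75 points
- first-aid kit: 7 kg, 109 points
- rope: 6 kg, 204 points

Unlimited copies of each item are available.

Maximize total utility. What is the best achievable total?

512

Ranking by ratio (utility/kg): stove 64.00, rope 34.00, map case 26.50.
Taking 8×stove: 8 kg used, 512 in utility.
No other feasible combination exceeds 512.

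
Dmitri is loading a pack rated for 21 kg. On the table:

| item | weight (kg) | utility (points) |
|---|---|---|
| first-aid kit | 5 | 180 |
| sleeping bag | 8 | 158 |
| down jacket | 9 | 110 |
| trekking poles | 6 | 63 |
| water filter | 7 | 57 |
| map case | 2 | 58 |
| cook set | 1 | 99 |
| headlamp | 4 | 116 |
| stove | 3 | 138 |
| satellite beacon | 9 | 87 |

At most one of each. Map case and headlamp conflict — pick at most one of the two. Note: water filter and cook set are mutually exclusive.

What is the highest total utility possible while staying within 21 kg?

691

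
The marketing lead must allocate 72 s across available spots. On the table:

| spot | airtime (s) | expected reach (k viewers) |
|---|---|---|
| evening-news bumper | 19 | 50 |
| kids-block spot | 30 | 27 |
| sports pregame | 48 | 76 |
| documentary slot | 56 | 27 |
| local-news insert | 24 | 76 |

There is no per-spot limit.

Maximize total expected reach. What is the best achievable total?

228

Best packing: 3×local-news insert — 72 s, 228 total.
Nothing else within 72 s beats 228.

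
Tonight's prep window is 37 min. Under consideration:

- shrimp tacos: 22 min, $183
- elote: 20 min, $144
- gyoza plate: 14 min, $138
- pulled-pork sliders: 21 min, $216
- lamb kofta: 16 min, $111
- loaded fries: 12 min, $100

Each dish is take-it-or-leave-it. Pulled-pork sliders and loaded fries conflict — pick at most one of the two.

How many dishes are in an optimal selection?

The maximum profit within 37 min is 354.
For example gyoza plate + pulled-pork sliders achieves it, using 35 min.
Any selection reaching 354 contains exactly 2 dishes.

2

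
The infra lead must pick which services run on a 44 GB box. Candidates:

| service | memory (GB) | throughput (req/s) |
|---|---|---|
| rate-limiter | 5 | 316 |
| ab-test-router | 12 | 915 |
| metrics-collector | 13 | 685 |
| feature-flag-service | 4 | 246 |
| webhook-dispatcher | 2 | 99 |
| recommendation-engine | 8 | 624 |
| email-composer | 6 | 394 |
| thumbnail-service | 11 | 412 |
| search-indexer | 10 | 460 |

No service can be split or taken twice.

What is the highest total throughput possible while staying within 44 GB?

2934

Greedy by ratio would take rate-limiter + ab-test-router + feature-flag-service + webhook-dispatcher + recommendation-engine + email-composer: 37 GB used, total 2594.
Replace feature-flag-service and webhook-dispatcher with metrics-collector: the trade gains 340 net, giving 2934 at 44 GB.
The closest alternative, rate-limiter + ab-test-router + metrics-collector + feature-flag-service + webhook-dispatcher + recommendation-engine, reaches only 2885.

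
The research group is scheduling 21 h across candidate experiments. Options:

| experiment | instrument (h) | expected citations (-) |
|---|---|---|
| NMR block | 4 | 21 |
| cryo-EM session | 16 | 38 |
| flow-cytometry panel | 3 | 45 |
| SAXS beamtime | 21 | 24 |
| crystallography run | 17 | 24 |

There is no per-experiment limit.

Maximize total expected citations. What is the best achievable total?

315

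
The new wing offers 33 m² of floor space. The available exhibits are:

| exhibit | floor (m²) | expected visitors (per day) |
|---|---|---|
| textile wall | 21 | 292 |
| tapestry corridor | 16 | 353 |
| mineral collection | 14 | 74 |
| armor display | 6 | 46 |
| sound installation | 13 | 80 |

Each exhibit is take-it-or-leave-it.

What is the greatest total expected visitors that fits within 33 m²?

433

The ratio heuristic lands on tapestry corridor + armor display (399) but leaves 11 m² idle.
Replace armor display with sound installation: the trade gains 34 net, giving 433 at 29 m².
Next best is tapestry corridor + mineral collection at 427 (30 m²) — short by 6.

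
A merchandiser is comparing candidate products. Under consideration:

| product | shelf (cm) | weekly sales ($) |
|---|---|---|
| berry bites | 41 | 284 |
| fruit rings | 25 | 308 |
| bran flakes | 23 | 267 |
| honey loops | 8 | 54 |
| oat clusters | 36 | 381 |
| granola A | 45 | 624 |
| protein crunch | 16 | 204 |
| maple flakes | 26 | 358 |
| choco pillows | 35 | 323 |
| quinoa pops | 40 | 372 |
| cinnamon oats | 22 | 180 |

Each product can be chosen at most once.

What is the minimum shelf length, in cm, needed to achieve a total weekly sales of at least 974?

Need the lightest bundle worth ≥ 974.
granola A + maple flakes reaches 982 using 71 cm.
Any bundle with less than 71 cm falls short of 974.

71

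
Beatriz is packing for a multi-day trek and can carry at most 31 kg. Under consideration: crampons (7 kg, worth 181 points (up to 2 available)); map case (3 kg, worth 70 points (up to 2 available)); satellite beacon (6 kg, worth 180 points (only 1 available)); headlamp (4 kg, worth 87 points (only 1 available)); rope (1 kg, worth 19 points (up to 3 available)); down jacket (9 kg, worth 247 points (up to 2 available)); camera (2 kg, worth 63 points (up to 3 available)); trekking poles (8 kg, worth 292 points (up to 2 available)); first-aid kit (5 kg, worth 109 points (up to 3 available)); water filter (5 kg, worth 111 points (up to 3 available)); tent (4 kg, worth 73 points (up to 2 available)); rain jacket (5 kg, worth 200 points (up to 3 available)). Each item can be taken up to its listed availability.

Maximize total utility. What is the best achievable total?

Ranking by ratio (utility/kg): rain jacket 40.00, trekking poles 36.50, camera 31.50.
Taking 2×trekking poles + 3×rain jacket: 31 kg used, 1184 in utility.
That's the maximum — no swap from here does better than 1184.

1184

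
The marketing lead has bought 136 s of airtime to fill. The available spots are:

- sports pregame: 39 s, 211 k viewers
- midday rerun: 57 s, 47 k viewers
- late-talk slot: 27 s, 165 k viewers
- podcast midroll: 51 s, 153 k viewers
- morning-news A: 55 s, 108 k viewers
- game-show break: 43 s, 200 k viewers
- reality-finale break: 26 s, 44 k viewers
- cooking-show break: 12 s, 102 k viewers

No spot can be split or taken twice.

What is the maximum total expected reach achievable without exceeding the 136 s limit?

By expected reach per s: cooking-show break 8.50, late-talk slot 6.11, sports pregame 5.41, game-show break 4.65 lead.
Sports pregame + late-talk slot + game-show break + cooking-show break uses 121 of the 136 s and totals 678.

678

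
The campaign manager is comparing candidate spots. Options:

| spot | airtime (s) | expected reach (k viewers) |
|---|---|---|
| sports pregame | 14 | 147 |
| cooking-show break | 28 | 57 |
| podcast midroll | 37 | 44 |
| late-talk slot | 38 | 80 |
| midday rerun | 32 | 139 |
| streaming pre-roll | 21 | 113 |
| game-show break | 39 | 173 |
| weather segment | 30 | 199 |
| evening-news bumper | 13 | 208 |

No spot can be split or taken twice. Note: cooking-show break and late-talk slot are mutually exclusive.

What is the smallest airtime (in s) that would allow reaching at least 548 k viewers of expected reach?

Need the lightest bundle worth ≥ 548.
Taking sports pregame + weather segment + evening-news bumper gives 554 (≥ 548) for 57 s.
Any bundle with less than 57 s falls short of 548.

57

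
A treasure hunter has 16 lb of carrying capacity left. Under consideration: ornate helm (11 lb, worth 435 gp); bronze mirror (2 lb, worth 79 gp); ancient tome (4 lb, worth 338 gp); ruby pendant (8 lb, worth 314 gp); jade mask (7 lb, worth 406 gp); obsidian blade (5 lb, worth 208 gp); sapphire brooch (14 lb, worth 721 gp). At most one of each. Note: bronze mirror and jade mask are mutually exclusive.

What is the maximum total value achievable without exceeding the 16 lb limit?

952

Ancient tome + jade mask + obsidian blade uses 16 of the 16 lb and totals 952.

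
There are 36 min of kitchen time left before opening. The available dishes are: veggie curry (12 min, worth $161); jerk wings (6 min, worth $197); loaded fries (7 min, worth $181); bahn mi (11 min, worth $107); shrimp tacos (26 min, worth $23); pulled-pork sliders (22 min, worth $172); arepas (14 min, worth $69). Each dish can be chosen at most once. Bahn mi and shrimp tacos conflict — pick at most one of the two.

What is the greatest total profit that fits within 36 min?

By profit per min: jerk wings 32.83, loaded fries 25.86, veggie curry 13.42, bahn mi 9.73 lead.
Veggie curry + jerk wings + loaded fries + bahn mi uses 36 of the 36 min and totals 646.

646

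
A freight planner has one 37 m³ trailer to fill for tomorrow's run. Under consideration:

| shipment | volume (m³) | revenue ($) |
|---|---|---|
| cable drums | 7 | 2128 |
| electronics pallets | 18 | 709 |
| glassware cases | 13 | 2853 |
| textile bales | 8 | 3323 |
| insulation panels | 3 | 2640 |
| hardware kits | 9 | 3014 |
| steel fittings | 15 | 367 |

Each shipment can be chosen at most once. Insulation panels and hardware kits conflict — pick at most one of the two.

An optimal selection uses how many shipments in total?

4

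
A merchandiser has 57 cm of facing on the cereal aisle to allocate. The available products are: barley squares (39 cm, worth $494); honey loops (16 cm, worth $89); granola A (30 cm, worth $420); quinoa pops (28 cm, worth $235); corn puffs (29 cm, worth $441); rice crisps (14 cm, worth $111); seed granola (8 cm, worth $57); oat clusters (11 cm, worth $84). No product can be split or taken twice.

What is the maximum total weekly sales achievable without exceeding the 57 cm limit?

676

Best packing: quinoa pops + corn puffs — 57 cm, 676 total.
No other feasible combination exceeds 676.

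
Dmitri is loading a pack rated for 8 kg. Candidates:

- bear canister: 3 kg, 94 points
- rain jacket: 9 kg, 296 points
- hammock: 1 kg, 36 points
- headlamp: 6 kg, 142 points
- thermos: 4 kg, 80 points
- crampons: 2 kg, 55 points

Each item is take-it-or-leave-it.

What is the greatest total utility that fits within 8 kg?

210

A density-first pass picks bear canister + hammock + crampons — 185 at 6 kg.
Replace crampons with thermos: the trade gains 25 net, giving 210 at 8 kg.
Every other selection either busts 8 kg or fails to beat 210.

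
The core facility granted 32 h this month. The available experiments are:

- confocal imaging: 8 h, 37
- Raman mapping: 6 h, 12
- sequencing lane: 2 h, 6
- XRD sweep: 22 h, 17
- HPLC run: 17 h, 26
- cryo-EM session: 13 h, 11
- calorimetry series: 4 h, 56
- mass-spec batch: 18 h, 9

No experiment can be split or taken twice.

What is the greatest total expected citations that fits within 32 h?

The ratio heuristic lands on confocal imaging + Raman mapping + sequencing lane + calorimetry series (111) but leaves 12 h idle.
Dropping Raman mapping frees 6 h; slotting in HPLC run (17 h) lifts the total to 125 at 31 h.

125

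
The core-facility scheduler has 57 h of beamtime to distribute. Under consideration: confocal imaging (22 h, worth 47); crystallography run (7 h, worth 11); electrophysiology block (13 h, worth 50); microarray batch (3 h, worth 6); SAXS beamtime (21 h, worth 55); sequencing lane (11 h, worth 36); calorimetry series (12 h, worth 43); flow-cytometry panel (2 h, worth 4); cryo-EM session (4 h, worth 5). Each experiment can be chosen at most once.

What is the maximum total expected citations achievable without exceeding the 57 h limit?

184

Electrophysiology block + SAXS beamtime + sequencing lane + calorimetry series uses 57 of the 57 h and totals 184.
No other feasible combination exceeds 184.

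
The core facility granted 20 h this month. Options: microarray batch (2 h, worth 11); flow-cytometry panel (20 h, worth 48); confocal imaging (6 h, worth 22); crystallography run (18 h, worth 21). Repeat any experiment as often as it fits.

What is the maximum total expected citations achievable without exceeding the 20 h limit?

The ratio ordering already packs tightly: 10×microarray batch, 20 h, 110.
Every other selection either busts 20 h or fails to beat 110.

110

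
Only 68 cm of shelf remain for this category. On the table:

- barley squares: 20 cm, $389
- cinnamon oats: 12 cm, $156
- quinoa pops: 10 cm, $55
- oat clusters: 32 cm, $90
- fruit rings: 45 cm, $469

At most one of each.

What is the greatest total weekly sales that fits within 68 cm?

858

The ratio heuristic lands on barley squares + cinnamon oats + quinoa pops (600) but leaves 26 cm idle.
Dropping cinnamon oats and quinoa pops frees 22 cm; slotting in fruit rings (45 cm) lifts the total to 858 at 65 cm.
Next best is cinnamon oats + quinoa pops + fruit rings at 680 (67 cm) — short by 178.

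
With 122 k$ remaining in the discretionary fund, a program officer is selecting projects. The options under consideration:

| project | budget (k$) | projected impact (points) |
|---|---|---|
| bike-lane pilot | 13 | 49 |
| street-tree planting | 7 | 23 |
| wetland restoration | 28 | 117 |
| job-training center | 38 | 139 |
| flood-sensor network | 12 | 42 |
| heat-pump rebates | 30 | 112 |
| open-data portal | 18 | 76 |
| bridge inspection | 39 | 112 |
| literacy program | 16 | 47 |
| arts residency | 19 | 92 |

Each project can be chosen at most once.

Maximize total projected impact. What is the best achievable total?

489

A density-first pass picks bike-lane pilot + wetland restoration + flood-sensor network + heat-pump rebates + open-data portal + arts residency — 488 at 120 k$.
Dropping bike-lane pilot and heat-pump rebates frees 43 k$; slotting in street-tree planting + job-training center (45 k$) lifts the total to 489 at 122 k$.
Every other selection either busts 122 k$ or fails to beat 489.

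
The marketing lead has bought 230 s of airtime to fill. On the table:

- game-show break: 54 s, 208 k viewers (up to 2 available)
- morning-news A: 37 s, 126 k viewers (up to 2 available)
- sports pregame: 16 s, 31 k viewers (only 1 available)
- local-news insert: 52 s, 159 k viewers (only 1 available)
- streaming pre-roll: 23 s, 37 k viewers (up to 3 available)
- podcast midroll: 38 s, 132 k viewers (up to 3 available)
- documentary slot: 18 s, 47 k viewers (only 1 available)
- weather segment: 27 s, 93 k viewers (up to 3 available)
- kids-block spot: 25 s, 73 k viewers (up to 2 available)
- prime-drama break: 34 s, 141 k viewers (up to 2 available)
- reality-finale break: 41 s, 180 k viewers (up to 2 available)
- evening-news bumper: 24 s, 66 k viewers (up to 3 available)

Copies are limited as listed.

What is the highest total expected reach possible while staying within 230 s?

923

Density check — reality-finale break 4.39, prime-drama break 4.15, game-show break 3.85 are the best per s.
Game-show break + kids-block spot + 2×prime-drama break + 2×reality-finale break uses 229 of the 230 s and totals 923.
No other feasible combination exceeds 923.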